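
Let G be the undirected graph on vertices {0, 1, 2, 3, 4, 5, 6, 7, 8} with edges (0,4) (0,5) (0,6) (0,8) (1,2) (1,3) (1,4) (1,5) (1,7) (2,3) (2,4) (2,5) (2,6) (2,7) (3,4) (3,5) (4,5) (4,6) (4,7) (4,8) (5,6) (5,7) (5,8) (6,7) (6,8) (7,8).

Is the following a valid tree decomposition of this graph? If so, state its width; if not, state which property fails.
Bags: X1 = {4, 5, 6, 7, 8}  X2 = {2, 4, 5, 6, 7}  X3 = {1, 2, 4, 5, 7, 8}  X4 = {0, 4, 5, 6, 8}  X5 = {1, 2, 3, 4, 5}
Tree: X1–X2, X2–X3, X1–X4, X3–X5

A tree decomposition must satisfy three properties: every vertex lies in some bag; for every edge, both endpoints lie together in some bag; and for every vertex, the bags containing it form a connected subtree. Here bags containing vertex 8 are not connected in the tree, so the decomposition is invalid.

No — bags containing vertex 8 are not connected in the tree.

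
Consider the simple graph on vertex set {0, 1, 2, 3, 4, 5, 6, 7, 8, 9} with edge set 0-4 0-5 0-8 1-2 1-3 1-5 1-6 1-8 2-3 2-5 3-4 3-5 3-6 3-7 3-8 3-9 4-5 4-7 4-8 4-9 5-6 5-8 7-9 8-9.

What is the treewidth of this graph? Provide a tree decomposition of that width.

Treewidth 3.
Bags: B1 = {3, 4, 5, 8}  B2 = {1, 3, 5, 8}  B3 = {0, 4, 5, 8}  B4 = {1, 3, 5, 6}  B5 = {3, 4, 8, 9}  B6 = {3, 4, 7, 9}  B7 = {1, 2, 3, 5}
Tree: B1–B2, B1–B3, B2–B4, B1–B5, B5–B6, B2–B7

Every bag has size at most 4, so the width is 4 − 1 = 3 and tw(G) ≤ 3. On the other hand G contains the 4-clique {0, 4, 5, 8}. A clique must lie in a single bag of any decomposition, so no decomposition can have width below 3. Hence tw(G) = 3 exactly.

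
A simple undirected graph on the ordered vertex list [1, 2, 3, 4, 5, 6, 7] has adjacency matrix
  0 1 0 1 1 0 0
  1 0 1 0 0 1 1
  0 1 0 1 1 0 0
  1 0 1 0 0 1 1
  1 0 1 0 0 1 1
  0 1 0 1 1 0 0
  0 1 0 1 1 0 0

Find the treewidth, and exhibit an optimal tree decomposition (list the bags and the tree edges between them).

The largest bag has 4 vertices, giving width 3; this decomposition certifies tw(G) ≤ 3. For the lower bound: the 4 vertex sets {2,7}, {1,4}, {5}, {3} are disjoint, each induces a connected subgraph, and every pair is joined by at least one edge of G. Contracting each set to a single vertex therefore yields K_{4} as a minor, and since treewidth is minor-monotone, tw(G) ≥ tw(K_{4}) = 3. Hence tw(G) = 3 exactly.

Treewidth 3.
One optimal decomposition is:
Bags: B1 = {2, 4, 5, 7}  B2 = {1, 2, 4, 5}  B3 = {2, 3, 4, 5}  B4 = {2, 4, 5, 6}
Tree: B1–B2, B2–B3, B3–B4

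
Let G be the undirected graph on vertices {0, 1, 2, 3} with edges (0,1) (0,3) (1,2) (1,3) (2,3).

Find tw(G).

A width-2 tree decomposition is:
Bags: B1 = {0, 1, 3}  B2 = {1, 2, 3}
Tree: B1–B2
Each bag holds 3 vertices, so the decomposition has width 2, which upper-bounds the treewidth. For the lower bound, the 3 vertices {0, 1, 3} are pairwise adjacent, and any tree decomposition puts a clique entirely inside one bag — forcing width ≥ 2. Combining the bounds, tw(G) = 2.

2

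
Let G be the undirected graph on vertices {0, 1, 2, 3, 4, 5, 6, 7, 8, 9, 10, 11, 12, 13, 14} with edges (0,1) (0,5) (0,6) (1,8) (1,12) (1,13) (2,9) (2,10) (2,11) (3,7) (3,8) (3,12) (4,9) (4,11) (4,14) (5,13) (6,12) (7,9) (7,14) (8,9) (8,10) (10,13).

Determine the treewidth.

A width-3 tree decomposition is:
Bags: B1 = {0, 5, 6, 13}  B2 = {0, 1, 6, 13}  B3 = {1, 6, 12, 13}  B4 = {1, 10, 12, 13}  B5 = {1, 8, 10, 12}  B6 = {3, 8, 10, 12}  B7 = {2, 3, 8, 10}  B8 = {2, 3, 8, 9}  B9 = {2, 3, 7, 9}  B10 = {2, 7, 9, 11}  B11 = {4, 7, 9, 11}  B12 = {4, 7, 11, 14}
Tree: B1–B2, B2–B3, B3–B4, B4–B5, B5–B6, B6–B7, B7–B8, B8–B9, B9–B10, B10–B11, B11–B12
Every bag has size at most 4, so the width is 4 − 1 = 3 and tw(G) ≤ 3. For the lower bound: the 4 vertex sets {0,5,6}, {13}, {1}, {3,8,10,12} are disjoint, each induces a connected subgraph, and every pair is joined by at least one edge of G. Contracting each set to a single vertex therefore yields K_{4} as a minor, and since treewidth is minor-monotone, tw(G) ≥ tw(K_{4}) = 3. Hence tw(G) = 3 exactly.

3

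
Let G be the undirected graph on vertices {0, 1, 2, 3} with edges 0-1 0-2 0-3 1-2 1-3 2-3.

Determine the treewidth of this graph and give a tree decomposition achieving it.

A single bag containing all 4 vertices is trivially a valid decomposition of width 3. Conversely, {0, 1, 2, 3} is a clique of size 4, and the vertices of any clique must share a bag in every tree decomposition; so some bag has ≥ 4 vertices and tw(G) ≥ 3. Combining the bounds, tw(G) = 3.

Treewidth 3.
One such decomposition:
Bags: B1 = {0, 1, 2, 3}
Tree: (single bag)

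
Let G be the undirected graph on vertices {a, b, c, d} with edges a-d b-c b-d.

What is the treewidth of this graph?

1

A width-1 tree decomposition is:
Bags: B1 = {b, c}  B2 = {b, d}  B3 = {a, d}
Tree: B1–B2, B2–B3
Every bag has size at most 2, so the width is 2 − 1 = 1 and tw(G) ≤ 1. Any graph with an edge has treewidth ≥ 1, and G has the edge c–b. The upper and lower bounds meet at 1, so that is the treewidth.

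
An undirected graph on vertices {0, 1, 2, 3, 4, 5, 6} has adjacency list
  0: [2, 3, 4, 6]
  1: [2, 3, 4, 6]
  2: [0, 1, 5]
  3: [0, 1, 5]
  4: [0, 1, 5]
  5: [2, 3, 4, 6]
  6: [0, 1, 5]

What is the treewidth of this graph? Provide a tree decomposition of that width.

Each bag holds 4 vertices, so the decomposition has width 3, which upper-bounds the treewidth. For the lower bound: the 4 vertex sets {1,3}, {5,6}, {0}, {4} are disjoint, each induces a connected subgraph, and every pair is joined by at least one edge of G. Contracting each set to a single vertex therefore yields K_{4} as a minor, and since treewidth is minor-monotone, tw(G) ≥ tw(K_{4}) = 3. The upper and lower bounds meet at 3, so that is the treewidth.

Treewidth 3.
Bags: B1 = {0, 1, 3, 5}  B2 = {0, 1, 5, 6}  B3 = {0, 1, 4, 5}  B4 = {0, 1, 2, 5}
Tree: B1–B2, B2–B3, B3–B4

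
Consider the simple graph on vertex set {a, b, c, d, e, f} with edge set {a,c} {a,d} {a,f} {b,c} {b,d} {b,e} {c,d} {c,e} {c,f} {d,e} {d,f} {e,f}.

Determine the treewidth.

A width-3 tree decomposition is:
Bags: B1 = {a, c, d, f}  B2 = {c, d, e, f}  B3 = {b, c, d, e}
Tree: B1–B2, B2–B3
Every bag has size at most 4, so the width is 4 − 1 = 3 and tw(G) ≤ 3. For the lower bound, the 4 vertices {c, d, e, f} are pairwise adjacent, and any tree decomposition puts a clique entirely inside one bag — forcing width ≥ 3. Therefore the treewidth is 3.

3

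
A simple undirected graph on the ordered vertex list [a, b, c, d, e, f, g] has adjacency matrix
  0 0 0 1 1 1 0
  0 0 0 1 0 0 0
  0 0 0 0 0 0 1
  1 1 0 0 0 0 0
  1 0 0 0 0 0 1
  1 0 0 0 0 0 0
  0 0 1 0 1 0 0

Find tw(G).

A width-1 tree decomposition is:
Bags: B1 = {a, d}  B2 = {a, e}  B3 = {b, d}  B4 = {a, f}  B5 = {e, g}  B6 = {c, g}
Tree: B1–B2, B1–B3, B2–B4, B2–B5, B5–B6
Every bag has size at most 2, so the width is 2 − 1 = 1 and tw(G) ≤ 1. Since G has at least one edge (e.g. d–a), it is not an edgeless graph, so tw(G) ≥ 1. Hence tw(G) = 1 exactly.

1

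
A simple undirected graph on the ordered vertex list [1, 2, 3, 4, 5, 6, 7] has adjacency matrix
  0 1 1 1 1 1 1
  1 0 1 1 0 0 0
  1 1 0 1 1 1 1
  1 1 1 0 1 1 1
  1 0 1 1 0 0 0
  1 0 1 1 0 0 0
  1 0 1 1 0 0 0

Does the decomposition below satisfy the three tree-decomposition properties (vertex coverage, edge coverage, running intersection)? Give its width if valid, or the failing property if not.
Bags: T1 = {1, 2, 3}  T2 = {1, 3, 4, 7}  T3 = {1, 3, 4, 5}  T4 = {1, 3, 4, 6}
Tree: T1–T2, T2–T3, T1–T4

No — edge (4,2) lies in no bag.

A tree decomposition must satisfy three properties: every vertex lies in some bag; for every edge, both endpoints lie together in some bag; and for every vertex, the bags containing it form a connected subtree. Here edge (4,2) lies in no bag, so the decomposition is invalid.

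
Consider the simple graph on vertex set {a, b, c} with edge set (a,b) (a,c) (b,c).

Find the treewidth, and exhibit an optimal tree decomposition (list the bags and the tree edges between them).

With just one bag of size 3, the width is 3 − 1 = 2, so tw(G) ≤ 2. On the other hand G contains the 3-clique {a, b, c}. A clique must lie in a single bag of any decomposition, so no decomposition can have width below 2. Combining the bounds, tw(G) = 2.

Treewidth 2.
Bags: B1 = {a, b, c}
Tree: (single bag)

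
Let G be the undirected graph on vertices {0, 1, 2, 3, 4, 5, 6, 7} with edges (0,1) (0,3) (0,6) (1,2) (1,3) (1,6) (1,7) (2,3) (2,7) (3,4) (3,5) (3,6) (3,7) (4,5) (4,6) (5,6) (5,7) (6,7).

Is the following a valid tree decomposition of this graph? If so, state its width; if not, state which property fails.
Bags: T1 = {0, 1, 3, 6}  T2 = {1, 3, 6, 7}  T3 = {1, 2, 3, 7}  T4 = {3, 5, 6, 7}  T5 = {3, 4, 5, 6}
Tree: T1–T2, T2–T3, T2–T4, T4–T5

Vertex coverage: the bags together contain {0, 1, 2, 3, 4, 5, 6, 7}, the full vertex set. Edge coverage: each edge of G has both endpoints in at least one bag. Running intersection: for every vertex, the bags containing it form a connected subtree. All three properties hold, so this is a valid tree decomposition of width max|bag| − 1 = 3, and hence tw(G) ≤ 3.

Yes; width 3.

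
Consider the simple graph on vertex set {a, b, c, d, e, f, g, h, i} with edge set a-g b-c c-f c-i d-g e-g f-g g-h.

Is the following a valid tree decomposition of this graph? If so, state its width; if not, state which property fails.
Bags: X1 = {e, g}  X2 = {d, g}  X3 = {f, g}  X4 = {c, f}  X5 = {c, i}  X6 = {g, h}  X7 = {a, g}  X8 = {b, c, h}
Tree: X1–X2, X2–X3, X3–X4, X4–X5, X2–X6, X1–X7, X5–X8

No — bags containing vertex h are not connected in the tree.

A tree decomposition must satisfy three properties: every vertex lies in some bag; for every edge, both endpoints lie together in some bag; and for every vertex, the bags containing it form a connected subtree. Here bags containing vertex h are not connected in the tree, so the decomposition is invalid.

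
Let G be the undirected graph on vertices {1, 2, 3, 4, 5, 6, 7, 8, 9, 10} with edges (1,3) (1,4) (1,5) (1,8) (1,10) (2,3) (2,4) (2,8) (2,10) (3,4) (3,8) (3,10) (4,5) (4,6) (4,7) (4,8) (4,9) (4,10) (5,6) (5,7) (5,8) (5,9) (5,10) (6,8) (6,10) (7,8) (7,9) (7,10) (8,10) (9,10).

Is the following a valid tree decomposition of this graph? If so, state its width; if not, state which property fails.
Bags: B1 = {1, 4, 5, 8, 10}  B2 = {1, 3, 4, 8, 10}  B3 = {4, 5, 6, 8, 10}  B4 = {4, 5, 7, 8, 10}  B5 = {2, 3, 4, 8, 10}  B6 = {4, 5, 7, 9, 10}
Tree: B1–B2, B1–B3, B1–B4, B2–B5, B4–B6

Vertex coverage: the bags together contain {1, 2, 3, 4, 5, 6, 7, 8, 9, 10}, the full vertex set. Edge coverage: each edge of G has both endpoints in at least one bag. Running intersection: for every vertex, the bags containing it form a connected subtree. All three properties hold, so this is a valid tree decomposition of width max|bag| − 1 = 4, and hence tw(G) ≤ 4.

Yes; width 4.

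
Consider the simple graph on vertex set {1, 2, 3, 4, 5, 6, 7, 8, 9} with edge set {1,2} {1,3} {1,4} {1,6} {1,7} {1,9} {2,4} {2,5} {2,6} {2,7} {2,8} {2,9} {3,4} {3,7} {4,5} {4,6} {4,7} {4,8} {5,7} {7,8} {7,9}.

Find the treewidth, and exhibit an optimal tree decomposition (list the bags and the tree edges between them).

Treewidth 3.
Bags: B1 = {1, 2, 7, 9}  B2 = {1, 2, 4, 7}  B3 = {1, 3, 4, 7}  B4 = {2, 4, 5, 7}  B5 = {1, 2, 4, 6}  B6 = {2, 4, 7, 8}
Tree: B1–B2, B2–B3, B2–B4, B2–B5, B2–B6

The largest bag has 4 vertices, giving width 3; this decomposition certifies tw(G) ≤ 3. Conversely, {1, 2, 7, 9} is a clique of size 4, and the vertices of any clique must share a bag in every tree decomposition; so some bag has ≥ 4 vertices and tw(G) ≥ 3. Combining the bounds, tw(G) = 3.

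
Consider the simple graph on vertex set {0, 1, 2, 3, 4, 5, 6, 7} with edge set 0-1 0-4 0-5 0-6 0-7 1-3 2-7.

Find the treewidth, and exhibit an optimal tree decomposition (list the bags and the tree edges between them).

Every bag has size at most 2, so the width is 2 − 1 = 1 and tw(G) ≤ 1. G has an edge, so its treewidth is at least 1. Therefore the treewidth is 1.

Treewidth 1.
One such decomposition:
Bags: B1 = {0, 1}  B2 = {1, 3}  B3 = {0, 5}  B4 = {0, 7}  B5 = {2, 7}  B6 = {0, 6}  B7 = {0, 4}
Tree: B1–B2, B1–B3, B3–B4, B4–B5, B3–B6, B6–B7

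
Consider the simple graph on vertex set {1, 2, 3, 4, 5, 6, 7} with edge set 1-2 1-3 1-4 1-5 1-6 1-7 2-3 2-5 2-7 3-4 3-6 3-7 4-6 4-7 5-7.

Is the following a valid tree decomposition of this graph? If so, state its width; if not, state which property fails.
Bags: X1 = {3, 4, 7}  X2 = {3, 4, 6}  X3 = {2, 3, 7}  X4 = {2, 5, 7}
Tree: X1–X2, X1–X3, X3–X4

No — vertex 1 appears in no bag.

A tree decomposition must satisfy three properties: every vertex lies in some bag; for every edge, both endpoints lie together in some bag; and for every vertex, the bags containing it form a connected subtree. Here vertex 1 appears in no bag, so the decomposition is invalid.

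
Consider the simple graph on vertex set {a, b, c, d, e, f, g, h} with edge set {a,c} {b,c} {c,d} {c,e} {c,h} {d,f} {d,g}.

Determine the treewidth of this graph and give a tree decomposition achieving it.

Treewidth 1.
Bags: B1 = {d, g}  B2 = {d, f}  B3 = {c, d}  B4 = {c, h}  B5 = {a, c}  B6 = {c, e}  B7 = {b, c}
Tree: B1–B2, B1–B3, B3–B4, B4–B5, B3–B6, B3–B7

The largest bag has 2 vertices, giving width 1; this decomposition certifies tw(G) ≤ 1. G has an edge, so its treewidth is at least 1. Hence tw(G) = 1 exactly.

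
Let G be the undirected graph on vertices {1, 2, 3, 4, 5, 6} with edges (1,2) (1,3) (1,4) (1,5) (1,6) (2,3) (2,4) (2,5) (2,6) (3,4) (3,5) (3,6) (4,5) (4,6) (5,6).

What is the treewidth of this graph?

5

A width-5 tree decomposition is:
Bags: B1 = {1, 2, 3, 4, 5, 6}
Tree: (single bag)
A single bag containing all 6 vertices is trivially a valid decomposition of width 5. Conversely, {1, 2, 3, 4, 5, 6} is a clique of size 6, and the vertices of any clique must share a bag in every tree decomposition; so some bag has ≥ 6 vertices and tw(G) ≥ 5. The upper and lower bounds meet at 5, so that is the treewidth.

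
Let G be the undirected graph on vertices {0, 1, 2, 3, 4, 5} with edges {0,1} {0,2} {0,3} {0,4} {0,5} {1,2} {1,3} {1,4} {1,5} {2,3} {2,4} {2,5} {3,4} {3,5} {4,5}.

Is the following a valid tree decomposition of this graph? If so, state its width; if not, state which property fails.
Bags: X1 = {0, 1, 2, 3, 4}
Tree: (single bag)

A tree decomposition must satisfy three properties: every vertex lies in some bag; for every edge, both endpoints lie together in some bag; and for every vertex, the bags containing it form a connected subtree. Here vertex 5 appears in no bag, so the decomposition is invalid.

No — vertex 5 appears in no bag.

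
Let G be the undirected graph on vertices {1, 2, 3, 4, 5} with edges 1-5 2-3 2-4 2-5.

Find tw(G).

1

A width-1 tree decomposition is:
Bags: B1 = {2, 5}  B2 = {2, 4}  B3 = {1, 5}  B4 = {2, 3}
Tree: B1–B2, B1–B3, B2–B4
Every bag has size at most 2, so the width is 2 − 1 = 1 and tw(G) ≤ 1. G has an edge, so its treewidth is at least 1. The upper and lower bounds meet at 1, so that is the treewidth.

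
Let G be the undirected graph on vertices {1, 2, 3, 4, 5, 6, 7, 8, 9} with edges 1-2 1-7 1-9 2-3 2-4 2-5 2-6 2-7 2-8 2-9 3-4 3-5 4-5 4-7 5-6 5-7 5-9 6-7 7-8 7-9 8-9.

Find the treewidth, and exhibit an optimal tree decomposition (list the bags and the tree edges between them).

Treewidth 3.
One optimal decomposition is:
Bags: B1 = {2, 4, 5, 7}  B2 = {2, 5, 7, 9}  B3 = {2, 7, 8, 9}  B4 = {1, 2, 7, 9}  B5 = {2, 5, 6, 7}  B6 = {2, 3, 4, 5}
Tree: B1–B2, B2–B3, B2–B4, B1–B5, B1–B6

Each bag holds 4 vertices, so the decomposition has width 3, which upper-bounds the treewidth. On the other hand G contains the 4-clique {2, 3, 4, 5}. A clique must lie in a single bag of any decomposition, so no decomposition can have width below 3. Hence tw(G) = 3 exactly.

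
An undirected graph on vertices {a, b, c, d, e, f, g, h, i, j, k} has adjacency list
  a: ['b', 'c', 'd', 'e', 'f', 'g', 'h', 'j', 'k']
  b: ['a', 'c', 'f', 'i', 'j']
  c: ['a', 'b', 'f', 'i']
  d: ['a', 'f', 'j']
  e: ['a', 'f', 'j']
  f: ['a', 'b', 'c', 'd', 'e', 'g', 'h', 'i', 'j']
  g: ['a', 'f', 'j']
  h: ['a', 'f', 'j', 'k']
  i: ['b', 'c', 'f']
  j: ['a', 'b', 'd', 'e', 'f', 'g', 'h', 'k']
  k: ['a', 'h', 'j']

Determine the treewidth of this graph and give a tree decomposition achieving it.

Every bag has size at most 4, so the width is 4 − 1 = 3 and tw(G) ≤ 3. On the other hand G contains the 4-clique {a, d, f, j}. A clique must lie in a single bag of any decomposition, so no decomposition can have width below 3. The upper and lower bounds meet at 3, so that is the treewidth.

Treewidth 3.
One such decomposition:
Bags: B1 = {a, f, h, j}  B2 = {a, f, g, j}  B3 = {a, b, f, j}  B4 = {a, b, c, f}  B5 = {a, d, f, j}  B6 = {a, e, f, j}  B7 = {b, c, f, i}  B8 = {a, h, j, k}
Tree: B1–B2, B1–B3, B3–B4, B1–B5, B5–B6, B4–B7, B1–B8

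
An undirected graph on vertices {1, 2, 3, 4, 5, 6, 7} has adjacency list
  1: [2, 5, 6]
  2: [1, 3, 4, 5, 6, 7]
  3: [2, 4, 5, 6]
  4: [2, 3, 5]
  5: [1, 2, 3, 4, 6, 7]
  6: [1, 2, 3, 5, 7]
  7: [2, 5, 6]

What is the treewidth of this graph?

A width-3 tree decomposition is:
Bags: B1 = {2, 3, 5, 6}  B2 = {2, 5, 6, 7}  B3 = {1, 2, 5, 6}  B4 = {2, 3, 4, 5}
Tree: B1–B2, B1–B3, B1–B4
Every bag has size at most 4, so the width is 4 − 1 = 3 and tw(G) ≤ 3. On the other hand G contains the 4-clique {2, 3, 4, 5}. A clique must lie in a single bag of any decomposition, so no decomposition can have width below 3. Hence tw(G) = 3 exactly.

3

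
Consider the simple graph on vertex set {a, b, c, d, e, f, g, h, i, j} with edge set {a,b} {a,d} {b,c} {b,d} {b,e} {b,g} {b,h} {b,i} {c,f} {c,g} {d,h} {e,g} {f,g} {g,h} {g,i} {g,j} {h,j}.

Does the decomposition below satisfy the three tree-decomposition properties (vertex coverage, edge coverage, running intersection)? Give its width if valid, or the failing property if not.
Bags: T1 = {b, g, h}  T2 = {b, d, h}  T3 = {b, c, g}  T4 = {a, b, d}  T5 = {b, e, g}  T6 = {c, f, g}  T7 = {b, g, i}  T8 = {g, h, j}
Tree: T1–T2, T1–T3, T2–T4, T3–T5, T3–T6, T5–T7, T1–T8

Yes; width 2.

Vertex coverage: the bags together contain {a, b, c, d, e, f, g, h, i, j}, the full vertex set. Edge coverage: each edge of G has both endpoints in at least one bag. Running intersection: for every vertex, the bags containing it form a connected subtree. All three properties hold, so this is a valid tree decomposition of width max|bag| − 1 = 2, and hence tw(G) ≤ 2.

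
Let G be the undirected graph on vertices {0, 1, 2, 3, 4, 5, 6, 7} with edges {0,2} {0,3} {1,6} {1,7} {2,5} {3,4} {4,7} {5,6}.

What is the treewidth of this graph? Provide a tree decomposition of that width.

Treewidth 2.
One optimal decomposition is:
Bags: B1 = {0, 3, 4}  B2 = {0, 4, 7}  B3 = {0, 1, 7}  B4 = {0, 1, 6}  B5 = {0, 5, 6}  B6 = {0, 2, 5}
Tree: B1–B2, B2–B3, B3–B4, B4–B5, B5–B6

Every bag has size at most 3, so the width is 3 − 1 = 2 and tw(G) ≤ 2. Since 0–3–4–7–1–6–5–2–0 is a cycle in G, G is not acyclic. Forests are exactly the graphs of treewidth ≤ 1, so tw(G) ≥ 2. Therefore the treewidth is 2.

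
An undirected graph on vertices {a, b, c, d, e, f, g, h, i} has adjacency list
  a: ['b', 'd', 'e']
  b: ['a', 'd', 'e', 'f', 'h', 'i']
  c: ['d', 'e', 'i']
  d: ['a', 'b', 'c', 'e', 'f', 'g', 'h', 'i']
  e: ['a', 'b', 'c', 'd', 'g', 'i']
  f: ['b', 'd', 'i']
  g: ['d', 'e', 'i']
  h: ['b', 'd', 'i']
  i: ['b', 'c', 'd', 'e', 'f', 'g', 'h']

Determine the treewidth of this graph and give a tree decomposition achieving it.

Treewidth 3.
One such decomposition:
Bags: B1 = {b, d, h, i}  B2 = {b, d, e, i}  B3 = {a, b, d, e}  B4 = {b, d, f, i}  B5 = {d, e, g, i}  B6 = {c, d, e, i}
Tree: B1–B2, B2–B3, B2–B4, B2–B5, B5–B6

Every bag has size at most 4, so the width is 4 − 1 = 3 and tw(G) ≤ 3. Conversely, {a, b, d, e} is a clique of size 4, and the vertices of any clique must share a bag in every tree decomposition; so some bag has ≥ 4 vertices and tw(G) ≥ 3. Hence tw(G) = 3 exactly.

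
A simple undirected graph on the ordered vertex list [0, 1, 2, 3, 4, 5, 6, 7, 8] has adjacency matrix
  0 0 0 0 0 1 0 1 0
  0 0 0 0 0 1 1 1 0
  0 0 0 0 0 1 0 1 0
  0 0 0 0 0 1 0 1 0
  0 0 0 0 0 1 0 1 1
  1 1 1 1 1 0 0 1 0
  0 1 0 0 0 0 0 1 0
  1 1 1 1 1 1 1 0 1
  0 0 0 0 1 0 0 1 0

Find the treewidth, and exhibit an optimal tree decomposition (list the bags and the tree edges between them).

Every bag has size at most 3, so the width is 3 − 1 = 2 and tw(G) ≤ 2. Conversely, {4, 7, 8} is a clique of size 3, and the vertices of any clique must share a bag in every tree decomposition; so some bag has ≥ 3 vertices and tw(G) ≥ 2. The upper and lower bounds meet at 2, so that is the treewidth.

Treewidth 2.
Bags: B1 = {4, 5, 7}  B2 = {1, 5, 7}  B3 = {3, 5, 7}  B4 = {4, 7, 8}  B5 = {0, 5, 7}  B6 = {1, 6, 7}  B7 = {2, 5, 7}
Tree: B1–B2, B1–B3, B1–B4, B3–B5, B2–B6, B1–B7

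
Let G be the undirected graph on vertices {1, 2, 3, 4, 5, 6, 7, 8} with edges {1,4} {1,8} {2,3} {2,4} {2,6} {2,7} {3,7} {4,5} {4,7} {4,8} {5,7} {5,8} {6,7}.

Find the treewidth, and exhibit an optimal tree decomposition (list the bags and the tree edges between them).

Every bag has size at most 3, so the width is 3 − 1 = 2 and tw(G) ≤ 2. On the other hand G contains the 3-clique {2, 3, 7}. A clique must lie in a single bag of any decomposition, so no decomposition can have width below 2. The upper and lower bounds meet at 2, so that is the treewidth.

Treewidth 2.
Bags: B1 = {1, 4, 8}  B2 = {4, 5, 8}  B3 = {4, 5, 7}  B4 = {2, 4, 7}  B5 = {2, 6, 7}  B6 = {2, 3, 7}
Tree: B1–B2, B2–B3, B3–B4, B4–B5, B4–B6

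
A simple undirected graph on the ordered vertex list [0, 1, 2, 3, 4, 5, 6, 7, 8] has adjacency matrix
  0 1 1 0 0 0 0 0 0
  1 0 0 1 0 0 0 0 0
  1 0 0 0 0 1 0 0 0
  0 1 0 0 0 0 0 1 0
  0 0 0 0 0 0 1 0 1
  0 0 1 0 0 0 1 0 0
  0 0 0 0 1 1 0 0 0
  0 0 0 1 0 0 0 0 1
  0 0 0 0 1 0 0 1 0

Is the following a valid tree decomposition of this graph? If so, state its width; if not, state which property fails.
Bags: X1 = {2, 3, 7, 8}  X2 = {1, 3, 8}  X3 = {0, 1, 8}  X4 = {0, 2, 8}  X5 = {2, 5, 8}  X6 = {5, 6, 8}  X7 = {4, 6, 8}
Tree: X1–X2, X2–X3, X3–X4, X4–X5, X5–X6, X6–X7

A tree decomposition must satisfy three properties: every vertex lies in some bag; for every edge, both endpoints lie together in some bag; and for every vertex, the bags containing it form a connected subtree. Here bags containing vertex 2 are not connected in the tree, so the decomposition is invalid.

No — bags containing vertex 2 are not connected in the tree.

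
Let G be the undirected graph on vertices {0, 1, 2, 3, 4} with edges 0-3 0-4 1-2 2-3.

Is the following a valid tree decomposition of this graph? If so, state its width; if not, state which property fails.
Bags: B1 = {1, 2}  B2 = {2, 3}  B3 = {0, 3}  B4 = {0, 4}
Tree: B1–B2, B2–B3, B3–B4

Yes; width 1.

Checking the three conditions: (i) the bags cover all of {0, 1, 2, 3, 4}; (ii) for each edge, some bag contains both endpoints; (iii) the bags containing any fixed vertex form a subtree. All hold, so the decomposition is valid with width 2 − 1 = 1.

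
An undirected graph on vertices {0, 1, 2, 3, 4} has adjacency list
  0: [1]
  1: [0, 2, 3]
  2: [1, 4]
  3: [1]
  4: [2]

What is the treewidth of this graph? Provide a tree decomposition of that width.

Every bag has size at most 2, so the width is 2 − 1 = 1 and tw(G) ≤ 1. G has an edge, so its treewidth is at least 1. Hence tw(G) = 1 exactly.

Treewidth 1.
Bags: B1 = {1, 2}  B2 = {0, 1}  B3 = {2, 4}  B4 = {1, 3}
Tree: B1–B2, B1–B3, B1–B4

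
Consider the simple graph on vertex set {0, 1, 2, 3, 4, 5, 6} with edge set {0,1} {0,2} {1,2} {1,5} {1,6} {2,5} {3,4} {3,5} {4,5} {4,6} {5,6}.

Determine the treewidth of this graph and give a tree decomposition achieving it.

Each bag holds 3 vertices, so the decomposition has width 2, which upper-bounds the treewidth. For the lower bound, the 3 vertices {0, 1, 2} are pairwise adjacent, and any tree decomposition puts a clique entirely inside one bag — forcing width ≥ 2. Therefore the treewidth is 2.

Treewidth 2.
One optimal decomposition is:
Bags: B1 = {1, 5, 6}  B2 = {4, 5, 6}  B3 = {1, 2, 5}  B4 = {3, 4, 5}  B5 = {0, 1, 2}
Tree: B1–B2, B1–B3, B2–B4, B3–B5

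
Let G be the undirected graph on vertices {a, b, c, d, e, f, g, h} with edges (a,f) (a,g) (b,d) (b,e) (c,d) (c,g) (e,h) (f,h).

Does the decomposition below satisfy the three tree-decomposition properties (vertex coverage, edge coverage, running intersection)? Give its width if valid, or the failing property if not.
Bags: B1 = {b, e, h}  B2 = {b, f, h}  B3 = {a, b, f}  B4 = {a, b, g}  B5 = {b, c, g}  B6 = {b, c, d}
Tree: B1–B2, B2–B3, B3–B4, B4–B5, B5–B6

Every vertex of G appears in some bag (union = {a, b, c, d, e, f, g, h}); every edge is covered by a bag; and for each vertex v the set of bags containing v is connected in the bag tree. The decomposition is therefore valid. The largest bag has 3 vertices, so the width is 2.

Yes; width 2.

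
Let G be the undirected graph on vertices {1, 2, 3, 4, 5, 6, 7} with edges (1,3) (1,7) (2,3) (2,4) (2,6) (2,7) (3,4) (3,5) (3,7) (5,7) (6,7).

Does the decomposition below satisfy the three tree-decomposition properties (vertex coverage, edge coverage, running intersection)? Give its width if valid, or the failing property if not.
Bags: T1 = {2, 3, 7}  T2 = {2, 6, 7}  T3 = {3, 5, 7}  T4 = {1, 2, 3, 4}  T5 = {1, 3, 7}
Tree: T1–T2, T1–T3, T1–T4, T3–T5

A tree decomposition must satisfy three properties: every vertex lies in some bag; for every edge, both endpoints lie together in some bag; and for every vertex, the bags containing it form a connected subtree. Here bags containing vertex 1 are not connected in the tree, so the decomposition is invalid.

No — bags containing vertex 1 are not connected in the tree.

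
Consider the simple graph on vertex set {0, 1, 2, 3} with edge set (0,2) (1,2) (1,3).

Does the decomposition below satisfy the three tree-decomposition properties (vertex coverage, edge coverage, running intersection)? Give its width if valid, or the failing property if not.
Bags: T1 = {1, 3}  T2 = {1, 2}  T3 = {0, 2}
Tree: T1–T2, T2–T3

Every vertex of G appears in some bag (union = {0, 1, 2, 3}); every edge is covered by a bag; and for each vertex v the set of bags containing v is connected in the bag tree. The decomposition is therefore valid. The largest bag has 2 vertices, so the width is 1.

Yes; width 1.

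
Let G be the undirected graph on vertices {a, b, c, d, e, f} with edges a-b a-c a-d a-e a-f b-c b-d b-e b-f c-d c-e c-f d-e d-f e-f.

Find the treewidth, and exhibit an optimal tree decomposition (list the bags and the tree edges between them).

With just one bag of size 6, the width is 6 − 1 = 5, so tw(G) ≤ 5. For the lower bound, the 6 vertices {a, b, c, d, e, f} are pairwise adjacent, and any tree decomposition puts a clique entirely inside one bag — forcing width ≥ 5. Hence tw(G) = 5 exactly.

Treewidth 5.
One such decomposition:
Bags: B1 = {a, b, c, d, e, f}
Tree: (single bag)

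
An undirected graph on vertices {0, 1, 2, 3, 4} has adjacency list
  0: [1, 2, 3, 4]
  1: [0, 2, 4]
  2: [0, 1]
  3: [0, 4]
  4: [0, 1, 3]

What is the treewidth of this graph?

2

A width-2 tree decomposition is:
Bags: B1 = {0, 3, 4}  B2 = {0, 1, 4}  B3 = {0, 1, 2}
Tree: B1–B2, B2–B3
Each bag holds 3 vertices, so the decomposition has width 2, which upper-bounds the treewidth. On the other hand G contains the 3-clique {0, 1, 2}. A clique must lie in a single bag of any decomposition, so no decomposition can have width below 2. Combining the bounds, tw(G) = 2.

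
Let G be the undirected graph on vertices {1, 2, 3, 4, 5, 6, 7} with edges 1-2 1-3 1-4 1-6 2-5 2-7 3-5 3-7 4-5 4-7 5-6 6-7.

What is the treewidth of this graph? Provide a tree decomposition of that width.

Treewidth 3.
One optimal decomposition is:
Bags: B1 = {1, 5, 6, 7}  B2 = {1, 2, 5, 7}  B3 = {1, 3, 5, 7}  B4 = {1, 4, 5, 7}
Tree: B1–B2, B2–B3, B3–B4

Every bag has size at most 4, so the width is 4 − 1 = 3 and tw(G) ≤ 3. For the lower bound: the 4 vertex sets {5,6}, {2,7}, {1}, {3} are disjoint, each induces a connected subgraph, and every pair is joined by at least one edge of G. Contracting each set to a single vertex therefore yields K_{4} as a minor, and since treewidth is minor-monotone, tw(G) ≥ tw(K_{4}) = 3. Therefore the treewidth is 3.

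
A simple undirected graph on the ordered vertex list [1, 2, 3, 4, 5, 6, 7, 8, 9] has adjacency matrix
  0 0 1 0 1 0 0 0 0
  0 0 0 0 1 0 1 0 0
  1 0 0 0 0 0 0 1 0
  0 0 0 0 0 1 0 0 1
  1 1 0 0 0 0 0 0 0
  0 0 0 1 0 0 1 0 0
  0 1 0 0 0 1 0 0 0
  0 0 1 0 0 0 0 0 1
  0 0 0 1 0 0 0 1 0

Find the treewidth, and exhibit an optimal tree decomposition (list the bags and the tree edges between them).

Treewidth 2.
Bags: B1 = {4, 6, 7}  B2 = {4, 7, 9}  B3 = {7, 8, 9}  B4 = {3, 7, 8}  B5 = {1, 3, 7}  B6 = {1, 5, 7}  B7 = {2, 5, 7}
Tree: B1–B2, B2–B3, B3–B4, B4–B5, B5–B6, B6–B7

Every bag has size at most 3, so the width is 3 − 1 = 2 and tw(G) ≤ 2. For the lower bound, G contains the cycle 7–6–4–9–8–3–1–5–2–7, so G is not a forest; only forests have treewidth ≤ 1, hence tw(G) ≥ 2. The upper and lower bounds meet at 2, so that is the treewidth.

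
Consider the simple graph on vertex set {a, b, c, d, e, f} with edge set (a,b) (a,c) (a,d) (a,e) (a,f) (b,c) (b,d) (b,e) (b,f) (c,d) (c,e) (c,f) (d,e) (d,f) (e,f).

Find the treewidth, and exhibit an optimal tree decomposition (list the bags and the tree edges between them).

With just one bag of size 6, the width is 6 − 1 = 5, so tw(G) ≤ 5. For the lower bound, the 6 vertices {a, b, c, d, e, f} are pairwise adjacent, and any tree decomposition puts a clique entirely inside one bag — forcing width ≥ 5. Hence tw(G) = 5 exactly.

Treewidth 5.
Bags: B1 = {a, b, c, d, e, f}
Tree: (single bag)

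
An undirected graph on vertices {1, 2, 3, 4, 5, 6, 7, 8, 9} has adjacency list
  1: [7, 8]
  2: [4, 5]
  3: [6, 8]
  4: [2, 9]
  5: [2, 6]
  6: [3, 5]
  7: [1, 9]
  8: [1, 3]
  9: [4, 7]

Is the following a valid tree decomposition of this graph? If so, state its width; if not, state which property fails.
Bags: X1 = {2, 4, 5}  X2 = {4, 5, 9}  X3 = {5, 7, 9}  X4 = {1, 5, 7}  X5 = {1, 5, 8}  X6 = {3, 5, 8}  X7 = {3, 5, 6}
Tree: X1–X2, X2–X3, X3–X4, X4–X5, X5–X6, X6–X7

Yes; width 2.

Checking the three conditions: (i) the bags cover all of {1, 2, 3, 4, 5, 6, 7, 8, 9}; (ii) for each edge, some bag contains both endpoints; (iii) the bags containing any fixed vertex form a subtree. All hold, so the decomposition is valid with width 3 − 1 = 2.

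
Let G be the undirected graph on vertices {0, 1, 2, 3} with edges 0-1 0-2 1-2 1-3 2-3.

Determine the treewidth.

A width-2 tree decomposition is:
Bags: B1 = {1, 2, 3}  B2 = {0, 1, 2}
Tree: B1–B2
Each bag holds 3 vertices, so the decomposition has width 2, which upper-bounds the treewidth. Conversely, {0, 1, 2} is a clique of size 3, and the vertices of any clique must share a bag in every tree decomposition; so some bag has ≥ 3 vertices and tw(G) ≥ 2. Combining the bounds, tw(G) = 2.

2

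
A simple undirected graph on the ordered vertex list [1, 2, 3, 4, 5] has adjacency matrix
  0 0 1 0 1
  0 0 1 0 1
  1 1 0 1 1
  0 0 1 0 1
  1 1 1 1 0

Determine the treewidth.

2

A width-2 tree decomposition is:
Bags: B1 = {1, 3, 5}  B2 = {3, 4, 5}  B3 = {2, 3, 5}
Tree: B1–B2, B2–B3
Every bag has size at most 3, so the width is 3 − 1 = 2 and tw(G) ≤ 2. On the other hand G contains the 3-clique {1, 3, 5}. A clique must lie in a single bag of any decomposition, so no decomposition can have width below 2. Therefore the treewidth is 2.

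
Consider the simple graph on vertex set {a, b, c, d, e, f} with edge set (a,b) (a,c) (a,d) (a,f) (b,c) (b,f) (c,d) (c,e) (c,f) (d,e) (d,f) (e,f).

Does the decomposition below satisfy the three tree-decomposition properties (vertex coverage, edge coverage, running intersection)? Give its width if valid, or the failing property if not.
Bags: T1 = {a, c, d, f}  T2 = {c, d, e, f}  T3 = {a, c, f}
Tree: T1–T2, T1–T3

A tree decomposition must satisfy three properties: every vertex lies in some bag; for every edge, both endpoints lie together in some bag; and for every vertex, the bags containing it form a connected subtree. Here vertex b appears in no bag, so the decomposition is invalid.

No — vertex b appears in no bag.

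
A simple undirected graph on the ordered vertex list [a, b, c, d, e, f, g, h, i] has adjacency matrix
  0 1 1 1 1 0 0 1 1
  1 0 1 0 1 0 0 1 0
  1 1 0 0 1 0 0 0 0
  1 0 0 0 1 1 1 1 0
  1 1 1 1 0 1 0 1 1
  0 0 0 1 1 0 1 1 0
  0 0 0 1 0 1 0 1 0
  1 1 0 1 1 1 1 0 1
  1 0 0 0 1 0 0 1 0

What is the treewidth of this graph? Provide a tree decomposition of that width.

Every bag has size at most 4, so the width is 4 − 1 = 3 and tw(G) ≤ 3. Conversely, {d, f, g, h} is a clique of size 4, and the vertices of any clique must share a bag in every tree decomposition; so some bag has ≥ 4 vertices and tw(G) ≥ 3. Hence tw(G) = 3 exactly.

Treewidth 3.
One optimal decomposition is:
Bags: B1 = {a, b, e, h}  B2 = {a, e, h, i}  B3 = {a, d, e, h}  B4 = {d, e, f, h}  B5 = {a, b, c, e}  B6 = {d, f, g, h}
Tree: B1–B2, B2–B3, B3–B4, B1–B5, B4–B6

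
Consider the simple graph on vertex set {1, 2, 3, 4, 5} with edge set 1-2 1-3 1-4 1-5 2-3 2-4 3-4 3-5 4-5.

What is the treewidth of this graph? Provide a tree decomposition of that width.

The largest bag has 4 vertices, giving width 3; this decomposition certifies tw(G) ≤ 3. On the other hand G contains the 4-clique {1, 2, 3, 4}. A clique must lie in a single bag of any decomposition, so no decomposition can have width below 3. Hence tw(G) = 3 exactly.

Treewidth 3.
One such decomposition:
Bags: B1 = {1, 3, 4, 5}  B2 = {1, 2, 3, 4}
Tree: B1–B2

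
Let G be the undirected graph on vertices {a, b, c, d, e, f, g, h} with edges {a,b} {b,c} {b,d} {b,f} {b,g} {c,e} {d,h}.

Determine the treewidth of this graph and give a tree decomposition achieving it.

Treewidth 1.
One such decomposition:
Bags: B1 = {b, d}  B2 = {a, b}  B3 = {b, c}  B4 = {c, e}  B5 = {b, g}  B6 = {b, f}  B7 = {d, h}
Tree: B1–B2, B1–B3, B3–B4, B1–B5, B2–B6, B1–B7

Every bag has size at most 2, so the width is 2 − 1 = 1 and tw(G) ≤ 1. G has an edge, so its treewidth is at least 1. Hence tw(G) = 1 exactly.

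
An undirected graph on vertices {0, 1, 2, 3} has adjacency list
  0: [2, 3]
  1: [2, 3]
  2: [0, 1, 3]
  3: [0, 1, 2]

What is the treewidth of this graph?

2

A width-2 tree decomposition is:
Bags: B1 = {1, 2, 3}  B2 = {0, 2, 3}
Tree: B1–B2
The largest bag has 3 vertices, giving width 2; this decomposition certifies tw(G) ≤ 2. For the lower bound, the 3 vertices {0, 2, 3} are pairwise adjacent, and any tree decomposition puts a clique entirely inside one bag — forcing width ≥ 2. Combining the bounds, tw(G) = 2.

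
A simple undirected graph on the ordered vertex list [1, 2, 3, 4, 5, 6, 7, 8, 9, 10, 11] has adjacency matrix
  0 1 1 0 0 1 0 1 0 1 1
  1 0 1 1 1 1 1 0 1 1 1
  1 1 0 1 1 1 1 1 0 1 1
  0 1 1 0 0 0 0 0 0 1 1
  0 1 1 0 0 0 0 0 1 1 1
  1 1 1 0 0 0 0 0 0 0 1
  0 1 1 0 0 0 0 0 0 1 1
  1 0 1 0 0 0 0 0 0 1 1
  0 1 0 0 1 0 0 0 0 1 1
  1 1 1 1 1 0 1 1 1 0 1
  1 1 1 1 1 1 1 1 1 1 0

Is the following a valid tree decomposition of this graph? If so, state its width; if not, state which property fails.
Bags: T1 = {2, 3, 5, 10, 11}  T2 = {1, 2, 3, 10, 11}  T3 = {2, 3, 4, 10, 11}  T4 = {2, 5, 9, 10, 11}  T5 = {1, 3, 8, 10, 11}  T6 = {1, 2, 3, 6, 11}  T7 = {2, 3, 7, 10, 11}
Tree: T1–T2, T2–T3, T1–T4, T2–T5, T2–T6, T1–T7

Yes; width 4.

Every vertex of G appears in some bag (union = {1, 2, 3, 4, 5, 6, 7, 8, 9, 10, 11}); every edge is covered by a bag; and for each vertex v the set of bags containing v is connected in the bag tree. The decomposition is therefore valid. The largest bag has 5 vertices, so the width is 4.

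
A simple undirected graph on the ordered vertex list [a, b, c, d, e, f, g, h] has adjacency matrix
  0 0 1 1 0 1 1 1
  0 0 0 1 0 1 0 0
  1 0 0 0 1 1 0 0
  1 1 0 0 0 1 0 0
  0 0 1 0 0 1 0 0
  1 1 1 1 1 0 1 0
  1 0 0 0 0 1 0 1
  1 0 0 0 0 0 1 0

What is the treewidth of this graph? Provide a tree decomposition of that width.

Treewidth 2.
One such decomposition:
Bags: B1 = {a, f, g}  B2 = {a, g, h}  B3 = {a, c, f}  B4 = {c, e, f}  B5 = {a, d, f}  B6 = {b, d, f}
Tree: B1–B2, B1–B3, B3–B4, B3–B5, B5–B6

Every bag has size at most 3, so the width is 3 − 1 = 2 and tw(G) ≤ 2. On the other hand G contains the 3-clique {a, g, h}. A clique must lie in a single bag of any decomposition, so no decomposition can have width below 2. The upper and lower bounds meet at 2, so that is the treewidth.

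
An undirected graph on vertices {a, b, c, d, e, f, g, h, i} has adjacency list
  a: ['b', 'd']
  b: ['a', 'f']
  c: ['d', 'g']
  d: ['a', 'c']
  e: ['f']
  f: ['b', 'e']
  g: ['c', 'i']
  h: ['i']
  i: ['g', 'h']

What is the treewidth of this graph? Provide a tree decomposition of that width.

Each bag holds 2 vertices, so the decomposition has width 1, which upper-bounds the treewidth. Since G has at least one edge (e.g. h–i), it is not an edgeless graph, so tw(G) ≥ 1. Therefore the treewidth is 1.

Treewidth 1.
Bags: B1 = {h, i}  B2 = {g, i}  B3 = {c, g}  B4 = {c, d}  B5 = {a, d}  B6 = {a, b}  B7 = {b, f}  B8 = {e, f}
Tree: B1–B2, B2–B3, B3–B4, B4–B5, B5–B6, B6–B7, B7–B8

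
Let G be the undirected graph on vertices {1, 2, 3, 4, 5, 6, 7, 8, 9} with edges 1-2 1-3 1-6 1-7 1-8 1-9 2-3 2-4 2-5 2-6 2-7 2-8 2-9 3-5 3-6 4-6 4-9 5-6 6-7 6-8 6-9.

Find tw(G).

3

A width-3 tree decomposition is:
Bags: B1 = {1, 2, 6, 7}  B2 = {1, 2, 6, 8}  B3 = {1, 2, 3, 6}  B4 = {2, 3, 5, 6}  B5 = {1, 2, 6, 9}  B6 = {2, 4, 6, 9}
Tree: B1–B2, B2–B3, B3–B4, B3–B5, B5–B6
The largest bag has 4 vertices, giving width 3; this decomposition certifies tw(G) ≤ 3. For the lower bound, the 4 vertices {1, 2, 6, 8} are pairwise adjacent, and any tree decomposition puts a clique entirely inside one bag — forcing width ≥ 3. Therefore the treewidth is 3.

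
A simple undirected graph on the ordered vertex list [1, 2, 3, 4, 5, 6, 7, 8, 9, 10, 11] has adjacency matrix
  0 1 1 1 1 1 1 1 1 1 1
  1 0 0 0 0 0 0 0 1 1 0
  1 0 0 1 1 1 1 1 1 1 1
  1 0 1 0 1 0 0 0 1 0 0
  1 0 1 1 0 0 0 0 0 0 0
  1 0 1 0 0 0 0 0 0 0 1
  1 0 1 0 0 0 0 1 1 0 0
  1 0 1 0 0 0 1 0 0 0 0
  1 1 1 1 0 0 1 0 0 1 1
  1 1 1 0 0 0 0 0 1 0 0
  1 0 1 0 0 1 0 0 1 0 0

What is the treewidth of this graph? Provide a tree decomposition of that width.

Treewidth 3.
Bags: B1 = {1, 3, 9, 10}  B2 = {1, 3, 7, 9}  B3 = {1, 3, 7, 8}  B4 = {1, 3, 4, 9}  B5 = {1, 3, 4, 5}  B6 = {1, 3, 9, 11}  B7 = {1, 2, 9, 10}  B8 = {1, 3, 6, 11}
Tree: B1–B2, B2–B3, B1–B4, B4–B5, B1–B6, B1–B7, B6–B8

Each bag holds 4 vertices, so the decomposition has width 3, which upper-bounds the treewidth. For the lower bound, the 4 vertices {1, 2, 9, 10} are pairwise adjacent, and any tree decomposition puts a clique entirely inside one bag — forcing width ≥ 3. The upper and lower bounds meet at 3, so that is the treewidth.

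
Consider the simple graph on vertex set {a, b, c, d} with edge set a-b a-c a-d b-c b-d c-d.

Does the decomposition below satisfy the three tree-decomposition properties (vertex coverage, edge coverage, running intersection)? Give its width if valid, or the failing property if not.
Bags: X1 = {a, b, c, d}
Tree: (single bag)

Checking the three conditions: (i) the bags cover all of {a, b, c, d}; (ii) for each edge, some bag contains both endpoints; (iii) the bags containing any fixed vertex form a subtree. All hold, so the decomposition is valid with width 4 − 1 = 3.

Yes; width 3.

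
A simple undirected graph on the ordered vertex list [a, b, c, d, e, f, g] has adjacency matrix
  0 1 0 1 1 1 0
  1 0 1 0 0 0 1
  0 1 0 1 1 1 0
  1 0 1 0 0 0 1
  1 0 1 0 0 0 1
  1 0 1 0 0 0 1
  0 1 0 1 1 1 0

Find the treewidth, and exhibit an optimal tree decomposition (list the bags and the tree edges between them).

Treewidth 3.
Bags: B1 = {a, c, d, g}  B2 = {a, c, f, g}  B3 = {a, b, c, g}  B4 = {a, c, e, g}
Tree: B1–B2, B2–B3, B3–B4

The largest bag has 4 vertices, giving width 3; this decomposition certifies tw(G) ≤ 3. For the lower bound: the 4 vertex sets {c,d}, {f,g}, {a}, {b} are disjoint, each induces a connected subgraph, and every pair is joined by at least one edge of G. Contracting each set to a single vertex therefore yields K_{4} as a minor, and since treewidth is minor-monotone, tw(G) ≥ tw(K_{4}) = 3. Combining the bounds, tw(G) = 3.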